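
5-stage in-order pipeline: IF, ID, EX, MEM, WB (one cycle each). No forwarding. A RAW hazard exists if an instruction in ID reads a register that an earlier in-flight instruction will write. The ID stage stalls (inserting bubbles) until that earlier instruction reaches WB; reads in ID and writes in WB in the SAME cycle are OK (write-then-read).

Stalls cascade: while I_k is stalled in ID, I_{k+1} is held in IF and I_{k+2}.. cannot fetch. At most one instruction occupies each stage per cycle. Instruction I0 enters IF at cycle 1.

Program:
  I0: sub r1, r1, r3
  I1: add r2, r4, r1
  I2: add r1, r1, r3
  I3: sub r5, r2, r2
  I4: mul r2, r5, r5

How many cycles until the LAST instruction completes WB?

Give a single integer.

I0 sub r1 <- r1,r3: IF@1 ID@2 stall=0 (-) EX@3 MEM@4 WB@5
I1 add r2 <- r4,r1: IF@2 ID@3 stall=2 (RAW on I0.r1 (WB@5)) EX@6 MEM@7 WB@8
I2 add r1 <- r1,r3: IF@3 ID@6 stall=0 (-) EX@7 MEM@8 WB@9
I3 sub r5 <- r2,r2: IF@6 ID@7 stall=1 (RAW on I1.r2 (WB@8)) EX@9 MEM@10 WB@11
I4 mul r2 <- r5,r5: IF@7 ID@9 stall=2 (RAW on I3.r5 (WB@11)) EX@12 MEM@13 WB@14

Answer: 14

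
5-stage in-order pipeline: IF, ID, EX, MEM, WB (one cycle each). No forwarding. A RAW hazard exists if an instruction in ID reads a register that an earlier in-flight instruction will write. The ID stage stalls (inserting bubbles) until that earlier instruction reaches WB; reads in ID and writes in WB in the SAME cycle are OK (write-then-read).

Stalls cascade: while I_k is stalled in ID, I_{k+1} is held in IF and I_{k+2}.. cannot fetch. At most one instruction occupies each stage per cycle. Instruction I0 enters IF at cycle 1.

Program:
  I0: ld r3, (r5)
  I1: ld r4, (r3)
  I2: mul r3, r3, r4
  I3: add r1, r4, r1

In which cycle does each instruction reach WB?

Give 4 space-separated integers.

I0 ld r3 <- r5: IF@1 ID@2 stall=0 (-) EX@3 MEM@4 WB@5
I1 ld r4 <- r3: IF@2 ID@3 stall=2 (RAW on I0.r3 (WB@5)) EX@6 MEM@7 WB@8
I2 mul r3 <- r3,r4: IF@3 ID@6 stall=2 (RAW on I1.r4 (WB@8)) EX@9 MEM@10 WB@11
I3 add r1 <- r4,r1: IF@6 ID@9 stall=0 (-) EX@10 MEM@11 WB@12

Answer: 5 8 11 12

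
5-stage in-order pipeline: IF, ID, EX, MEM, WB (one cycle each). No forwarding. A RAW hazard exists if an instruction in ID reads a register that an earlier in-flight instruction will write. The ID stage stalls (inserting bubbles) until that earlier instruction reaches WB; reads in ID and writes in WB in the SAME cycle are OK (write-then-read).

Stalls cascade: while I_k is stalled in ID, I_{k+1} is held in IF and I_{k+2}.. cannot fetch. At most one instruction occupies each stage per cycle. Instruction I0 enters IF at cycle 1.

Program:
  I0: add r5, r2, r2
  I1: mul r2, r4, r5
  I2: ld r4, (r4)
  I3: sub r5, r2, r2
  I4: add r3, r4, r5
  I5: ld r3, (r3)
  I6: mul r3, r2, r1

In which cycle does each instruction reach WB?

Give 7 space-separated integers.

I0 add r5 <- r2,r2: IF@1 ID@2 stall=0 (-) EX@3 MEM@4 WB@5
I1 mul r2 <- r4,r5: IF@2 ID@3 stall=2 (RAW on I0.r5 (WB@5)) EX@6 MEM@7 WB@8
I2 ld r4 <- r4: IF@3 ID@6 stall=0 (-) EX@7 MEM@8 WB@9
I3 sub r5 <- r2,r2: IF@6 ID@7 stall=1 (RAW on I1.r2 (WB@8)) EX@9 MEM@10 WB@11
I4 add r3 <- r4,r5: IF@7 ID@9 stall=2 (RAW on I3.r5 (WB@11)) EX@12 MEM@13 WB@14
I5 ld r3 <- r3: IF@9 ID@12 stall=2 (RAW on I4.r3 (WB@14)) EX@15 MEM@16 WB@17
I6 mul r3 <- r2,r1: IF@12 ID@15 stall=0 (-) EX@16 MEM@17 WB@18

Answer: 5 8 9 11 14 17 18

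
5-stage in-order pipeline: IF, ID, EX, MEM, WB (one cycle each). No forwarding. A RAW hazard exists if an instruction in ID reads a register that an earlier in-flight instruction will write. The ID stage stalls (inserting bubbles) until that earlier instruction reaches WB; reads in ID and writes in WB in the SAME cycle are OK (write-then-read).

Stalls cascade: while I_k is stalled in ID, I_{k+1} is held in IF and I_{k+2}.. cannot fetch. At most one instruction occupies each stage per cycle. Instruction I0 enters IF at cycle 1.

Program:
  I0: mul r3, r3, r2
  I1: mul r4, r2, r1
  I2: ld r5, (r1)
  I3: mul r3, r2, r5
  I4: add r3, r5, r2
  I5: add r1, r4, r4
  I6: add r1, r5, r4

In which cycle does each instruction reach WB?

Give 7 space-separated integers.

Answer: 5 6 7 10 11 12 13

Derivation:
I0 mul r3 <- r3,r2: IF@1 ID@2 stall=0 (-) EX@3 MEM@4 WB@5
I1 mul r4 <- r2,r1: IF@2 ID@3 stall=0 (-) EX@4 MEM@5 WB@6
I2 ld r5 <- r1: IF@3 ID@4 stall=0 (-) EX@5 MEM@6 WB@7
I3 mul r3 <- r2,r5: IF@4 ID@5 stall=2 (RAW on I2.r5 (WB@7)) EX@8 MEM@9 WB@10
I4 add r3 <- r5,r2: IF@5 ID@8 stall=0 (-) EX@9 MEM@10 WB@11
I5 add r1 <- r4,r4: IF@8 ID@9 stall=0 (-) EX@10 MEM@11 WB@12
I6 add r1 <- r5,r4: IF@9 ID@10 stall=0 (-) EX@11 MEM@12 WB@13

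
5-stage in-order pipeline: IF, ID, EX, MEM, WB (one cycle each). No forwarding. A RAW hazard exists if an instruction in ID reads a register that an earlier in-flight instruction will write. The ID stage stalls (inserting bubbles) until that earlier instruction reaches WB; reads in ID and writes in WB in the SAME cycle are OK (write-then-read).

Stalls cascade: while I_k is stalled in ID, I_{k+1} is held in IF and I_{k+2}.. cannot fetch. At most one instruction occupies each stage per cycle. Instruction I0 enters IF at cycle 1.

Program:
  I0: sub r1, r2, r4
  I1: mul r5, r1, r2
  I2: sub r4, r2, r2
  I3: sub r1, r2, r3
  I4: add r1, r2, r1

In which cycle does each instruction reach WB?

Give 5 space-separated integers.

I0 sub r1 <- r2,r4: IF@1 ID@2 stall=0 (-) EX@3 MEM@4 WB@5
I1 mul r5 <- r1,r2: IF@2 ID@3 stall=2 (RAW on I0.r1 (WB@5)) EX@6 MEM@7 WB@8
I2 sub r4 <- r2,r2: IF@3 ID@6 stall=0 (-) EX@7 MEM@8 WB@9
I3 sub r1 <- r2,r3: IF@6 ID@7 stall=0 (-) EX@8 MEM@9 WB@10
I4 add r1 <- r2,r1: IF@7 ID@8 stall=2 (RAW on I3.r1 (WB@10)) EX@11 MEM@12 WB@13

Answer: 5 8 9 10 13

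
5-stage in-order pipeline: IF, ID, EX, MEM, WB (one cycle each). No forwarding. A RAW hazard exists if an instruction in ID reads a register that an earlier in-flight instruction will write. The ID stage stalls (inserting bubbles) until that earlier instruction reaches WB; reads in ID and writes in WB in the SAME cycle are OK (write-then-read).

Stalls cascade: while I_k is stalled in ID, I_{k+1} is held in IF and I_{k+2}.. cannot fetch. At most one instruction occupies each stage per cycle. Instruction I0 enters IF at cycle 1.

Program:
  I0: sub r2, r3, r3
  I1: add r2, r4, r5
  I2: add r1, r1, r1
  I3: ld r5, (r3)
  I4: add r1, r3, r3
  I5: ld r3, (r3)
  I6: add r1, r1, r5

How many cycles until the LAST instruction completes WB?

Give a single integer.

I0 sub r2 <- r3,r3: IF@1 ID@2 stall=0 (-) EX@3 MEM@4 WB@5
I1 add r2 <- r4,r5: IF@2 ID@3 stall=0 (-) EX@4 MEM@5 WB@6
I2 add r1 <- r1,r1: IF@3 ID@4 stall=0 (-) EX@5 MEM@6 WB@7
I3 ld r5 <- r3: IF@4 ID@5 stall=0 (-) EX@6 MEM@7 WB@8
I4 add r1 <- r3,r3: IF@5 ID@6 stall=0 (-) EX@7 MEM@8 WB@9
I5 ld r3 <- r3: IF@6 ID@7 stall=0 (-) EX@8 MEM@9 WB@10
I6 add r1 <- r1,r5: IF@7 ID@8 stall=1 (RAW on I4.r1 (WB@9)) EX@10 MEM@11 WB@12

Answer: 12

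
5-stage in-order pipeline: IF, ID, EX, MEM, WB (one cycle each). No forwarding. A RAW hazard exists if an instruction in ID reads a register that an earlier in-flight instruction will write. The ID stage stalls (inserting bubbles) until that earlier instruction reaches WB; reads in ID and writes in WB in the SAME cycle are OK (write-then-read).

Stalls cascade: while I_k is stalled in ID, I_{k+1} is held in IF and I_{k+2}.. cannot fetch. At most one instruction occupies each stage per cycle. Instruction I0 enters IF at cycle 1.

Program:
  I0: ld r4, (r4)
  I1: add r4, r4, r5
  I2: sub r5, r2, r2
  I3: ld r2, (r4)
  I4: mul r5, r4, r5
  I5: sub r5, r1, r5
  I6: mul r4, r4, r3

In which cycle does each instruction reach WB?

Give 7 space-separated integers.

I0 ld r4 <- r4: IF@1 ID@2 stall=0 (-) EX@3 MEM@4 WB@5
I1 add r4 <- r4,r5: IF@2 ID@3 stall=2 (RAW on I0.r4 (WB@5)) EX@6 MEM@7 WB@8
I2 sub r5 <- r2,r2: IF@3 ID@6 stall=0 (-) EX@7 MEM@8 WB@9
I3 ld r2 <- r4: IF@6 ID@7 stall=1 (RAW on I1.r4 (WB@8)) EX@9 MEM@10 WB@11
I4 mul r5 <- r4,r5: IF@7 ID@9 stall=0 (-) EX@10 MEM@11 WB@12
I5 sub r5 <- r1,r5: IF@9 ID@10 stall=2 (RAW on I4.r5 (WB@12)) EX@13 MEM@14 WB@15
I6 mul r4 <- r4,r3: IF@10 ID@13 stall=0 (-) EX@14 MEM@15 WB@16

Answer: 5 8 9 11 12 15 16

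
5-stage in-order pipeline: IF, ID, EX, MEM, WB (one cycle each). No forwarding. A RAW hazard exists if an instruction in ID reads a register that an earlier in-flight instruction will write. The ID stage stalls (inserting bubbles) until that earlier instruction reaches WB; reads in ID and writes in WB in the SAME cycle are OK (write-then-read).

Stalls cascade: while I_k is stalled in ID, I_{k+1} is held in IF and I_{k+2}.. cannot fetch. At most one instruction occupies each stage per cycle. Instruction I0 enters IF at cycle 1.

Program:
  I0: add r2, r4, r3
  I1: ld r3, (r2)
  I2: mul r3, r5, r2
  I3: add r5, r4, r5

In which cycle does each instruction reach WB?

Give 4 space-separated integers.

Answer: 5 8 9 10

Derivation:
I0 add r2 <- r4,r3: IF@1 ID@2 stall=0 (-) EX@3 MEM@4 WB@5
I1 ld r3 <- r2: IF@2 ID@3 stall=2 (RAW on I0.r2 (WB@5)) EX@6 MEM@7 WB@8
I2 mul r3 <- r5,r2: IF@3 ID@6 stall=0 (-) EX@7 MEM@8 WB@9
I3 add r5 <- r4,r5: IF@6 ID@7 stall=0 (-) EX@8 MEM@9 WB@10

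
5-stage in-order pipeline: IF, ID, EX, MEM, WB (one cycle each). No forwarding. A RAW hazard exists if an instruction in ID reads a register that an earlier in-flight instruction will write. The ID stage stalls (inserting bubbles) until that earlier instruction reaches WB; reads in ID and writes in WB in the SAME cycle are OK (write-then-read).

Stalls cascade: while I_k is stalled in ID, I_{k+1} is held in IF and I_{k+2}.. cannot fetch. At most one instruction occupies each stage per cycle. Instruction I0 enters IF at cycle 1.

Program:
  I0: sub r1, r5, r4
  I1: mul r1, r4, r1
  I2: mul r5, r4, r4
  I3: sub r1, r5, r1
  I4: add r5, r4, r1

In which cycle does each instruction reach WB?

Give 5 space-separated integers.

Answer: 5 8 9 12 15

Derivation:
I0 sub r1 <- r5,r4: IF@1 ID@2 stall=0 (-) EX@3 MEM@4 WB@5
I1 mul r1 <- r4,r1: IF@2 ID@3 stall=2 (RAW on I0.r1 (WB@5)) EX@6 MEM@7 WB@8
I2 mul r5 <- r4,r4: IF@3 ID@6 stall=0 (-) EX@7 MEM@8 WB@9
I3 sub r1 <- r5,r1: IF@6 ID@7 stall=2 (RAW on I2.r5 (WB@9)) EX@10 MEM@11 WB@12
I4 add r5 <- r4,r1: IF@7 ID@10 stall=2 (RAW on I3.r1 (WB@12)) EX@13 MEM@14 WB@15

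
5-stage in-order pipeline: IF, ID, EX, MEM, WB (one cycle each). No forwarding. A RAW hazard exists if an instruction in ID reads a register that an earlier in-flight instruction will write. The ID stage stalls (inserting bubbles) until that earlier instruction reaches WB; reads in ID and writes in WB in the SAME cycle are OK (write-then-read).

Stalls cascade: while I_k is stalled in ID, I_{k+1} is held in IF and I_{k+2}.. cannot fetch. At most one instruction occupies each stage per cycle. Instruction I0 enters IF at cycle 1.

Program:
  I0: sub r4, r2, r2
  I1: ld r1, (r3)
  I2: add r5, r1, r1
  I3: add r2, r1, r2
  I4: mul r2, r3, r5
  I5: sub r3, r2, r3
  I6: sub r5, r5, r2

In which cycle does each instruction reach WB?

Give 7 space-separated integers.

I0 sub r4 <- r2,r2: IF@1 ID@2 stall=0 (-) EX@3 MEM@4 WB@5
I1 ld r1 <- r3: IF@2 ID@3 stall=0 (-) EX@4 MEM@5 WB@6
I2 add r5 <- r1,r1: IF@3 ID@4 stall=2 (RAW on I1.r1 (WB@6)) EX@7 MEM@8 WB@9
I3 add r2 <- r1,r2: IF@4 ID@7 stall=0 (-) EX@8 MEM@9 WB@10
I4 mul r2 <- r3,r5: IF@7 ID@8 stall=1 (RAW on I2.r5 (WB@9)) EX@10 MEM@11 WB@12
I5 sub r3 <- r2,r3: IF@8 ID@10 stall=2 (RAW on I4.r2 (WB@12)) EX@13 MEM@14 WB@15
I6 sub r5 <- r5,r2: IF@10 ID@13 stall=0 (-) EX@14 MEM@15 WB@16

Answer: 5 6 9 10 12 15 16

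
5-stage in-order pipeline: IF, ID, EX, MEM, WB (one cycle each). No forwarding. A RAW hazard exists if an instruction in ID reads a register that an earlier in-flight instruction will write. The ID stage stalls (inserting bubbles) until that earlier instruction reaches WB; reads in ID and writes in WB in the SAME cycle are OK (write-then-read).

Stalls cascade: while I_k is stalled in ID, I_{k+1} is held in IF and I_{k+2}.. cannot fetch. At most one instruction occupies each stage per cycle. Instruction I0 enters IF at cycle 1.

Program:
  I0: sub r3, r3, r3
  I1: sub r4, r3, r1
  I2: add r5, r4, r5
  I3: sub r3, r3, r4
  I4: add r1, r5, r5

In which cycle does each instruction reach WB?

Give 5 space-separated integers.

Answer: 5 8 11 12 14

Derivation:
I0 sub r3 <- r3,r3: IF@1 ID@2 stall=0 (-) EX@3 MEM@4 WB@5
I1 sub r4 <- r3,r1: IF@2 ID@3 stall=2 (RAW on I0.r3 (WB@5)) EX@6 MEM@7 WB@8
I2 add r5 <- r4,r5: IF@3 ID@6 stall=2 (RAW on I1.r4 (WB@8)) EX@9 MEM@10 WB@11
I3 sub r3 <- r3,r4: IF@6 ID@9 stall=0 (-) EX@10 MEM@11 WB@12
I4 add r1 <- r5,r5: IF@9 ID@10 stall=1 (RAW on I2.r5 (WB@11)) EX@12 MEM@13 WB@14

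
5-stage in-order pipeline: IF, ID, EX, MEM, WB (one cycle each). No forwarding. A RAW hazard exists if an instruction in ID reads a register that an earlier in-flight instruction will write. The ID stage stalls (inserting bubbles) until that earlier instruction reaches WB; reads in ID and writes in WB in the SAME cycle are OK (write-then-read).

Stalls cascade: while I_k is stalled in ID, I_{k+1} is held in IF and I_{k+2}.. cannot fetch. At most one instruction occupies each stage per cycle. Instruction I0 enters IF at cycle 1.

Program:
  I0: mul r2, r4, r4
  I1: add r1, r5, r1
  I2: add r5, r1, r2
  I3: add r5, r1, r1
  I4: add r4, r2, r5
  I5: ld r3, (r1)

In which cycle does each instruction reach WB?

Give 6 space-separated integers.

I0 mul r2 <- r4,r4: IF@1 ID@2 stall=0 (-) EX@3 MEM@4 WB@5
I1 add r1 <- r5,r1: IF@2 ID@3 stall=0 (-) EX@4 MEM@5 WB@6
I2 add r5 <- r1,r2: IF@3 ID@4 stall=2 (RAW on I1.r1 (WB@6)) EX@7 MEM@8 WB@9
I3 add r5 <- r1,r1: IF@4 ID@7 stall=0 (-) EX@8 MEM@9 WB@10
I4 add r4 <- r2,r5: IF@7 ID@8 stall=2 (RAW on I3.r5 (WB@10)) EX@11 MEM@12 WB@13
I5 ld r3 <- r1: IF@8 ID@11 stall=0 (-) EX@12 MEM@13 WB@14

Answer: 5 6 9 10 13 14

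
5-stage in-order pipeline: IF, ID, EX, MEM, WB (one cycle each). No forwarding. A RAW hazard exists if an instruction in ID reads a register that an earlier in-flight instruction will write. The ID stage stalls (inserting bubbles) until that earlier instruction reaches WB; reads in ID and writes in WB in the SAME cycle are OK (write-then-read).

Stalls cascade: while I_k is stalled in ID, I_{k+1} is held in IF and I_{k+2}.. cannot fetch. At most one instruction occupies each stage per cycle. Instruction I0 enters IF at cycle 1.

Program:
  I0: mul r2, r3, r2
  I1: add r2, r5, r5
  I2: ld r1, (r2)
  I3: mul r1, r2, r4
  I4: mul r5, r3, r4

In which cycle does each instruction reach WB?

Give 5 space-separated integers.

I0 mul r2 <- r3,r2: IF@1 ID@2 stall=0 (-) EX@3 MEM@4 WB@5
I1 add r2 <- r5,r5: IF@2 ID@3 stall=0 (-) EX@4 MEM@5 WB@6
I2 ld r1 <- r2: IF@3 ID@4 stall=2 (RAW on I1.r2 (WB@6)) EX@7 MEM@8 WB@9
I3 mul r1 <- r2,r4: IF@4 ID@7 stall=0 (-) EX@8 MEM@9 WB@10
I4 mul r5 <- r3,r4: IF@7 ID@8 stall=0 (-) EX@9 MEM@10 WB@11

Answer: 5 6 9 10 11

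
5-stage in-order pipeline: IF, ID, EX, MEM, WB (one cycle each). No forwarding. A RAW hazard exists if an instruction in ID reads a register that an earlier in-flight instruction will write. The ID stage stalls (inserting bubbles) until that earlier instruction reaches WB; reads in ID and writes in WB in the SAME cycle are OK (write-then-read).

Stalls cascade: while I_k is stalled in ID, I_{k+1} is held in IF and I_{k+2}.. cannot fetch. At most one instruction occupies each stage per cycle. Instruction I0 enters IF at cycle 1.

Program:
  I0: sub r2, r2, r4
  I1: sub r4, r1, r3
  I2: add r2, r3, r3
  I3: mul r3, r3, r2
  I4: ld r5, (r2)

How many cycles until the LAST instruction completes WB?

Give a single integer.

I0 sub r2 <- r2,r4: IF@1 ID@2 stall=0 (-) EX@3 MEM@4 WB@5
I1 sub r4 <- r1,r3: IF@2 ID@3 stall=0 (-) EX@4 MEM@5 WB@6
I2 add r2 <- r3,r3: IF@3 ID@4 stall=0 (-) EX@5 MEM@6 WB@7
I3 mul r3 <- r3,r2: IF@4 ID@5 stall=2 (RAW on I2.r2 (WB@7)) EX@8 MEM@9 WB@10
I4 ld r5 <- r2: IF@5 ID@8 stall=0 (-) EX@9 MEM@10 WB@11

Answer: 11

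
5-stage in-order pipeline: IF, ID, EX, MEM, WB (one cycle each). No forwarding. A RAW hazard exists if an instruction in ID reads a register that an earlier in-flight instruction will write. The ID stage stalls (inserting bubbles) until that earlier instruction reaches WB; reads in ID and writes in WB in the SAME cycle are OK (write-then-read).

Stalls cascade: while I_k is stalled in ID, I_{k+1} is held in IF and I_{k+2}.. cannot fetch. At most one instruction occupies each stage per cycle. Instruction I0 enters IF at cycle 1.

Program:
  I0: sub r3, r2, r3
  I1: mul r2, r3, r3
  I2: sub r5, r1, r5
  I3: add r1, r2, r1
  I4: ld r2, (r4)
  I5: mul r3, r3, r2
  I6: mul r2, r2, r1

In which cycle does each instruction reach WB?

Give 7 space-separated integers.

I0 sub r3 <- r2,r3: IF@1 ID@2 stall=0 (-) EX@3 MEM@4 WB@5
I1 mul r2 <- r3,r3: IF@2 ID@3 stall=2 (RAW on I0.r3 (WB@5)) EX@6 MEM@7 WB@8
I2 sub r5 <- r1,r5: IF@3 ID@6 stall=0 (-) EX@7 MEM@8 WB@9
I3 add r1 <- r2,r1: IF@6 ID@7 stall=1 (RAW on I1.r2 (WB@8)) EX@9 MEM@10 WB@11
I4 ld r2 <- r4: IF@7 ID@9 stall=0 (-) EX@10 MEM@11 WB@12
I5 mul r3 <- r3,r2: IF@9 ID@10 stall=2 (RAW on I4.r2 (WB@12)) EX@13 MEM@14 WB@15
I6 mul r2 <- r2,r1: IF@10 ID@13 stall=0 (-) EX@14 MEM@15 WB@16

Answer: 5 8 9 11 12 15 16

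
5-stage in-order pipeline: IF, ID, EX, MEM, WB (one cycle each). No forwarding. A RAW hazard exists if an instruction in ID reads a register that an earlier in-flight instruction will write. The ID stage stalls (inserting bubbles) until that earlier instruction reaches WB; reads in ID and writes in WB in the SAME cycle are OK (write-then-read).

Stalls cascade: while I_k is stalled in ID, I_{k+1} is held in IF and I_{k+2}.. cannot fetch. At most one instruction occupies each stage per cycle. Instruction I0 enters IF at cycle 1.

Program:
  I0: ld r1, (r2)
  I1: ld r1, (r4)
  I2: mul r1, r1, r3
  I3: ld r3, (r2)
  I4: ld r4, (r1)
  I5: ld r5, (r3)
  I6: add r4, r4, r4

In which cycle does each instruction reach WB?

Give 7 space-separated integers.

Answer: 5 6 9 10 12 13 15

Derivation:
I0 ld r1 <- r2: IF@1 ID@2 stall=0 (-) EX@3 MEM@4 WB@5
I1 ld r1 <- r4: IF@2 ID@3 stall=0 (-) EX@4 MEM@5 WB@6
I2 mul r1 <- r1,r3: IF@3 ID@4 stall=2 (RAW on I1.r1 (WB@6)) EX@7 MEM@8 WB@9
I3 ld r3 <- r2: IF@4 ID@7 stall=0 (-) EX@8 MEM@9 WB@10
I4 ld r4 <- r1: IF@7 ID@8 stall=1 (RAW on I2.r1 (WB@9)) EX@10 MEM@11 WB@12
I5 ld r5 <- r3: IF@8 ID@10 stall=0 (-) EX@11 MEM@12 WB@13
I6 add r4 <- r4,r4: IF@10 ID@11 stall=1 (RAW on I4.r4 (WB@12)) EX@13 MEM@14 WB@15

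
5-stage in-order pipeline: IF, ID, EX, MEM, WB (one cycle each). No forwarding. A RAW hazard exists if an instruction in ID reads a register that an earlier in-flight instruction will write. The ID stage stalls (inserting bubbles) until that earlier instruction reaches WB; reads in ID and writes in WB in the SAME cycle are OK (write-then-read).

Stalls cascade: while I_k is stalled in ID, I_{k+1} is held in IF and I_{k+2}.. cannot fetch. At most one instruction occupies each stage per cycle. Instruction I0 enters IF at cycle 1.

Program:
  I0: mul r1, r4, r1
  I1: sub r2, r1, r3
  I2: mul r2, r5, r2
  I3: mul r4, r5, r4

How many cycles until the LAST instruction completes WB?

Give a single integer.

Answer: 12

Derivation:
I0 mul r1 <- r4,r1: IF@1 ID@2 stall=0 (-) EX@3 MEM@4 WB@5
I1 sub r2 <- r1,r3: IF@2 ID@3 stall=2 (RAW on I0.r1 (WB@5)) EX@6 MEM@7 WB@8
I2 mul r2 <- r5,r2: IF@3 ID@6 stall=2 (RAW on I1.r2 (WB@8)) EX@9 MEM@10 WB@11
I3 mul r4 <- r5,r4: IF@6 ID@9 stall=0 (-) EX@10 MEM@11 WB@12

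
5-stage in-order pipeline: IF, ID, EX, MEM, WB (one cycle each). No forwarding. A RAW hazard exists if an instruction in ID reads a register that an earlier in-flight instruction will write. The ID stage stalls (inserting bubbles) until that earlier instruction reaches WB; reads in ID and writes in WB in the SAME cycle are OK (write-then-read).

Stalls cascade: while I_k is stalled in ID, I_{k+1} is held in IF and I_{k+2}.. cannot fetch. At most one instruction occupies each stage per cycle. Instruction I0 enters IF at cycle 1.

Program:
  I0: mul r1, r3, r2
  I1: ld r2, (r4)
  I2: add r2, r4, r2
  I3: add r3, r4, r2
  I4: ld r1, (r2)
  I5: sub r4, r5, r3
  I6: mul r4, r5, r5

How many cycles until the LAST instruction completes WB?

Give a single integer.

Answer: 16

Derivation:
I0 mul r1 <- r3,r2: IF@1 ID@2 stall=0 (-) EX@3 MEM@4 WB@5
I1 ld r2 <- r4: IF@2 ID@3 stall=0 (-) EX@4 MEM@5 WB@6
I2 add r2 <- r4,r2: IF@3 ID@4 stall=2 (RAW on I1.r2 (WB@6)) EX@7 MEM@8 WB@9
I3 add r3 <- r4,r2: IF@4 ID@7 stall=2 (RAW on I2.r2 (WB@9)) EX@10 MEM@11 WB@12
I4 ld r1 <- r2: IF@7 ID@10 stall=0 (-) EX@11 MEM@12 WB@13
I5 sub r4 <- r5,r3: IF@10 ID@11 stall=1 (RAW on I3.r3 (WB@12)) EX@13 MEM@14 WB@15
I6 mul r4 <- r5,r5: IF@11 ID@13 stall=0 (-) EX@14 MEM@15 WB@16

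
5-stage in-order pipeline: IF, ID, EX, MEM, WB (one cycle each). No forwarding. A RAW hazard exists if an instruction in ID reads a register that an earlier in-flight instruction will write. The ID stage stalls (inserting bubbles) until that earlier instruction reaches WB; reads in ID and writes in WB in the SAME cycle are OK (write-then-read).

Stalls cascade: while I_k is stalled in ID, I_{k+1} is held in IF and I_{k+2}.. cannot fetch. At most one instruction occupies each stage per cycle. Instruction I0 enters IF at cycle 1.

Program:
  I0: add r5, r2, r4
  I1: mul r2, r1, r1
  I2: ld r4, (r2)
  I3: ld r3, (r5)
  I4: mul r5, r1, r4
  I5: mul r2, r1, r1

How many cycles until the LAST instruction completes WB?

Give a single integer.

Answer: 13

Derivation:
I0 add r5 <- r2,r4: IF@1 ID@2 stall=0 (-) EX@3 MEM@4 WB@5
I1 mul r2 <- r1,r1: IF@2 ID@3 stall=0 (-) EX@4 MEM@5 WB@6
I2 ld r4 <- r2: IF@3 ID@4 stall=2 (RAW on I1.r2 (WB@6)) EX@7 MEM@8 WB@9
I3 ld r3 <- r5: IF@4 ID@7 stall=0 (-) EX@8 MEM@9 WB@10
I4 mul r5 <- r1,r4: IF@7 ID@8 stall=1 (RAW on I2.r4 (WB@9)) EX@10 MEM@11 WB@12
I5 mul r2 <- r1,r1: IF@8 ID@10 stall=0 (-) EX@11 MEM@12 WB@13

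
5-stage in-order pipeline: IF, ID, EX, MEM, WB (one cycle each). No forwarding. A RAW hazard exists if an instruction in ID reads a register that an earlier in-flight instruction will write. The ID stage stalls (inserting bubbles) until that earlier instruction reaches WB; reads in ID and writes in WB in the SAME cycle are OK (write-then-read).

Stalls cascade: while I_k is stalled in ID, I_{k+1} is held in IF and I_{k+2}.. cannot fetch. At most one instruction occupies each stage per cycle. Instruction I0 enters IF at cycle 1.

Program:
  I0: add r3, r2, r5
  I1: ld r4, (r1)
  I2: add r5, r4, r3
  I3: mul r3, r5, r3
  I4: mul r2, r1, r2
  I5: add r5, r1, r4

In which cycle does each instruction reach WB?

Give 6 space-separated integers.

Answer: 5 6 9 12 13 14

Derivation:
I0 add r3 <- r2,r5: IF@1 ID@2 stall=0 (-) EX@3 MEM@4 WB@5
I1 ld r4 <- r1: IF@2 ID@3 stall=0 (-) EX@4 MEM@5 WB@6
I2 add r5 <- r4,r3: IF@3 ID@4 stall=2 (RAW on I1.r4 (WB@6)) EX@7 MEM@8 WB@9
I3 mul r3 <- r5,r3: IF@4 ID@7 stall=2 (RAW on I2.r5 (WB@9)) EX@10 MEM@11 WB@12
I4 mul r2 <- r1,r2: IF@7 ID@10 stall=0 (-) EX@11 MEM@12 WB@13
I5 add r5 <- r1,r4: IF@10 ID@11 stall=0 (-) EX@12 MEM@13 WB@14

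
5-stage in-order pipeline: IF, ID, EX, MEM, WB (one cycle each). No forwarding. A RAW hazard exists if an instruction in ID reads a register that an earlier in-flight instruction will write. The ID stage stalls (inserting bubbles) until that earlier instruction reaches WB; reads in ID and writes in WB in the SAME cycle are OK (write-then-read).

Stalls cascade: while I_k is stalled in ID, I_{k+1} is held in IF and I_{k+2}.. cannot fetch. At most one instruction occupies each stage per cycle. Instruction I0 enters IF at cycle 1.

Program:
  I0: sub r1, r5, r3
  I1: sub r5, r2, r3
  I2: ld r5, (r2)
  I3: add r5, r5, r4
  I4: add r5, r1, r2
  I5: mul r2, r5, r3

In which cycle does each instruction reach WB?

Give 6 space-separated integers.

Answer: 5 6 7 10 11 14

Derivation:
I0 sub r1 <- r5,r3: IF@1 ID@2 stall=0 (-) EX@3 MEM@4 WB@5
I1 sub r5 <- r2,r3: IF@2 ID@3 stall=0 (-) EX@4 MEM@5 WB@6
I2 ld r5 <- r2: IF@3 ID@4 stall=0 (-) EX@5 MEM@6 WB@7
I3 add r5 <- r5,r4: IF@4 ID@5 stall=2 (RAW on I2.r5 (WB@7)) EX@8 MEM@9 WB@10
I4 add r5 <- r1,r2: IF@5 ID@8 stall=0 (-) EX@9 MEM@10 WB@11
I5 mul r2 <- r5,r3: IF@8 ID@9 stall=2 (RAW on I4.r5 (WB@11)) EX@12 MEM@13 WB@14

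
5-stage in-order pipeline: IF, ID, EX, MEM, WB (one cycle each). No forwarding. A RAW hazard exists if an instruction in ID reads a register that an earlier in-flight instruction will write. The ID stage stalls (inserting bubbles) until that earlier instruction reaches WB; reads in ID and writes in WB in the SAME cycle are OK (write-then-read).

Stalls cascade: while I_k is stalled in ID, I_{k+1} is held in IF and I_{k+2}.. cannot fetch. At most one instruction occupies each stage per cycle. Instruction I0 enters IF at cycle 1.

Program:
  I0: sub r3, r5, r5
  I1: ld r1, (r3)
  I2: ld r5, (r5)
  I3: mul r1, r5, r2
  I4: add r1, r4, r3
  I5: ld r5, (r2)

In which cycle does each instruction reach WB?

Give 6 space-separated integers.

Answer: 5 8 9 12 13 14

Derivation:
I0 sub r3 <- r5,r5: IF@1 ID@2 stall=0 (-) EX@3 MEM@4 WB@5
I1 ld r1 <- r3: IF@2 ID@3 stall=2 (RAW on I0.r3 (WB@5)) EX@6 MEM@7 WB@8
I2 ld r5 <- r5: IF@3 ID@6 stall=0 (-) EX@7 MEM@8 WB@9
I3 mul r1 <- r5,r2: IF@6 ID@7 stall=2 (RAW on I2.r5 (WB@9)) EX@10 MEM@11 WB@12
I4 add r1 <- r4,r3: IF@7 ID@10 stall=0 (-) EX@11 MEM@12 WB@13
I5 ld r5 <- r2: IF@10 ID@11 stall=0 (-) EX@12 MEM@13 WB@14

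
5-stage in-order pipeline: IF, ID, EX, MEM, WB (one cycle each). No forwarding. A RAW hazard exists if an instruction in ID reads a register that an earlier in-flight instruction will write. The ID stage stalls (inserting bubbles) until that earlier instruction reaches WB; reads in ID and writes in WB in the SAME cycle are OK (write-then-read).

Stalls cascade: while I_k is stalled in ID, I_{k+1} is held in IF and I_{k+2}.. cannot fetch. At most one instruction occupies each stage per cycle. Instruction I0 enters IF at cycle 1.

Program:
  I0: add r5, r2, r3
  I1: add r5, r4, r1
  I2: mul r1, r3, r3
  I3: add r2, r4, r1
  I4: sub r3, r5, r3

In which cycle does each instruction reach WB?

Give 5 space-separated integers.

I0 add r5 <- r2,r3: IF@1 ID@2 stall=0 (-) EX@3 MEM@4 WB@5
I1 add r5 <- r4,r1: IF@2 ID@3 stall=0 (-) EX@4 MEM@5 WB@6
I2 mul r1 <- r3,r3: IF@3 ID@4 stall=0 (-) EX@5 MEM@6 WB@7
I3 add r2 <- r4,r1: IF@4 ID@5 stall=2 (RAW on I2.r1 (WB@7)) EX@8 MEM@9 WB@10
I4 sub r3 <- r5,r3: IF@5 ID@8 stall=0 (-) EX@9 MEM@10 WB@11

Answer: 5 6 7 10 11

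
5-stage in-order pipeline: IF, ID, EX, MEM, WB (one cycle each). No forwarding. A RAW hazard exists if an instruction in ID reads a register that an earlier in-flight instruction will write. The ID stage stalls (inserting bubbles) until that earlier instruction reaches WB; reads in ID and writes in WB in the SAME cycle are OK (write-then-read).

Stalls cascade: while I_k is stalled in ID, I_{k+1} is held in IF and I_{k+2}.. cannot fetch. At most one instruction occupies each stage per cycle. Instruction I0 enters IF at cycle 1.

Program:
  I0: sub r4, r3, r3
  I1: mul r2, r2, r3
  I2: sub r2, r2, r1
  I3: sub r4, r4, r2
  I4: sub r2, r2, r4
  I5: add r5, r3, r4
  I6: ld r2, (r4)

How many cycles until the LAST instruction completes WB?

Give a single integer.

Answer: 17

Derivation:
I0 sub r4 <- r3,r3: IF@1 ID@2 stall=0 (-) EX@3 MEM@4 WB@5
I1 mul r2 <- r2,r3: IF@2 ID@3 stall=0 (-) EX@4 MEM@5 WB@6
I2 sub r2 <- r2,r1: IF@3 ID@4 stall=2 (RAW on I1.r2 (WB@6)) EX@7 MEM@8 WB@9
I3 sub r4 <- r4,r2: IF@4 ID@7 stall=2 (RAW on I2.r2 (WB@9)) EX@10 MEM@11 WB@12
I4 sub r2 <- r2,r4: IF@7 ID@10 stall=2 (RAW on I3.r4 (WB@12)) EX@13 MEM@14 WB@15
I5 add r5 <- r3,r4: IF@10 ID@13 stall=0 (-) EX@14 MEM@15 WB@16
I6 ld r2 <- r4: IF@13 ID@14 stall=0 (-) EX@15 MEM@16 WB@17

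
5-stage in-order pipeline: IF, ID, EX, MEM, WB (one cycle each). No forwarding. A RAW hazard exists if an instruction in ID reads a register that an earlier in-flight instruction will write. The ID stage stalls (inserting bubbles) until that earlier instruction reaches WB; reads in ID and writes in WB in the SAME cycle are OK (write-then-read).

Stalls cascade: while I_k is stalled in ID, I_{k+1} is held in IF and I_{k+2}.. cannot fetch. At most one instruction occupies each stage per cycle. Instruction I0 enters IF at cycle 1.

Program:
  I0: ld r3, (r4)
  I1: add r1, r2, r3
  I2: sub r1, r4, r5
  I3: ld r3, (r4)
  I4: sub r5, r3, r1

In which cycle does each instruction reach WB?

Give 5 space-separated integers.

Answer: 5 8 9 10 13

Derivation:
I0 ld r3 <- r4: IF@1 ID@2 stall=0 (-) EX@3 MEM@4 WB@5
I1 add r1 <- r2,r3: IF@2 ID@3 stall=2 (RAW on I0.r3 (WB@5)) EX@6 MEM@7 WB@8
I2 sub r1 <- r4,r5: IF@3 ID@6 stall=0 (-) EX@7 MEM@8 WB@9
I3 ld r3 <- r4: IF@6 ID@7 stall=0 (-) EX@8 MEM@9 WB@10
I4 sub r5 <- r3,r1: IF@7 ID@8 stall=2 (RAW on I3.r3 (WB@10)) EX@11 MEM@12 WB@13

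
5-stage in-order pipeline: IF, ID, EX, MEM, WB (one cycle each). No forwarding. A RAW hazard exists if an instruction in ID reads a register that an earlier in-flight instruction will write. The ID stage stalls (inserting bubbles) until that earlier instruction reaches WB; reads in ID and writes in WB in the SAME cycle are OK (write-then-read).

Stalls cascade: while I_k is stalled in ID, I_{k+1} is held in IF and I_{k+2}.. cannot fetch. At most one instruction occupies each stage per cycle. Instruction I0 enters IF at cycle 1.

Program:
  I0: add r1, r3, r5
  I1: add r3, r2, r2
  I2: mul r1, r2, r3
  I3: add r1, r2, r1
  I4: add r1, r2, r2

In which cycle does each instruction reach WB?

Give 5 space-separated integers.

I0 add r1 <- r3,r5: IF@1 ID@2 stall=0 (-) EX@3 MEM@4 WB@5
I1 add r3 <- r2,r2: IF@2 ID@3 stall=0 (-) EX@4 MEM@5 WB@6
I2 mul r1 <- r2,r3: IF@3 ID@4 stall=2 (RAW on I1.r3 (WB@6)) EX@7 MEM@8 WB@9
I3 add r1 <- r2,r1: IF@4 ID@7 stall=2 (RAW on I2.r1 (WB@9)) EX@10 MEM@11 WB@12
I4 add r1 <- r2,r2: IF@7 ID@10 stall=0 (-) EX@11 MEM@12 WB@13

Answer: 5 6 9 12 13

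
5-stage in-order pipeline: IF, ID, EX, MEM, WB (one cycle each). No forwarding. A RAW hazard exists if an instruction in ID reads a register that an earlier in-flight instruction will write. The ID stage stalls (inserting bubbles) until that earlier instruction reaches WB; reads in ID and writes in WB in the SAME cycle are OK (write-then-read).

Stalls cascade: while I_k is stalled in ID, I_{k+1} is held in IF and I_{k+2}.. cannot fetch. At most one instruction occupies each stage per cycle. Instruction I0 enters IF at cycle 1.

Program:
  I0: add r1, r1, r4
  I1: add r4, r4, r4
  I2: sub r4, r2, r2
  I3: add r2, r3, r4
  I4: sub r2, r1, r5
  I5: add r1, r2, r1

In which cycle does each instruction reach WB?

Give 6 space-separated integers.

I0 add r1 <- r1,r4: IF@1 ID@2 stall=0 (-) EX@3 MEM@4 WB@5
I1 add r4 <- r4,r4: IF@2 ID@3 stall=0 (-) EX@4 MEM@5 WB@6
I2 sub r4 <- r2,r2: IF@3 ID@4 stall=0 (-) EX@5 MEM@6 WB@7
I3 add r2 <- r3,r4: IF@4 ID@5 stall=2 (RAW on I2.r4 (WB@7)) EX@8 MEM@9 WB@10
I4 sub r2 <- r1,r5: IF@5 ID@8 stall=0 (-) EX@9 MEM@10 WB@11
I5 add r1 <- r2,r1: IF@8 ID@9 stall=2 (RAW on I4.r2 (WB@11)) EX@12 MEM@13 WB@14

Answer: 5 6 7 10 11 14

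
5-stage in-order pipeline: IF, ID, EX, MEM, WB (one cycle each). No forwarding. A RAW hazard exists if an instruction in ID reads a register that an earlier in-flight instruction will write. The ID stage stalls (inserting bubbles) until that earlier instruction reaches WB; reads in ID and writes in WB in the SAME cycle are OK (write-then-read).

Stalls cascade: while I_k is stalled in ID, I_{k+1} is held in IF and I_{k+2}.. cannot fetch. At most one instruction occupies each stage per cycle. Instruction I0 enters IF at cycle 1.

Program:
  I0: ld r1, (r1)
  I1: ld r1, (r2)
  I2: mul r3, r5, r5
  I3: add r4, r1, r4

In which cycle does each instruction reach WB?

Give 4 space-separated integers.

I0 ld r1 <- r1: IF@1 ID@2 stall=0 (-) EX@3 MEM@4 WB@5
I1 ld r1 <- r2: IF@2 ID@3 stall=0 (-) EX@4 MEM@5 WB@6
I2 mul r3 <- r5,r5: IF@3 ID@4 stall=0 (-) EX@5 MEM@6 WB@7
I3 add r4 <- r1,r4: IF@4 ID@5 stall=1 (RAW on I1.r1 (WB@6)) EX@7 MEM@8 WB@9

Answer: 5 6 7 9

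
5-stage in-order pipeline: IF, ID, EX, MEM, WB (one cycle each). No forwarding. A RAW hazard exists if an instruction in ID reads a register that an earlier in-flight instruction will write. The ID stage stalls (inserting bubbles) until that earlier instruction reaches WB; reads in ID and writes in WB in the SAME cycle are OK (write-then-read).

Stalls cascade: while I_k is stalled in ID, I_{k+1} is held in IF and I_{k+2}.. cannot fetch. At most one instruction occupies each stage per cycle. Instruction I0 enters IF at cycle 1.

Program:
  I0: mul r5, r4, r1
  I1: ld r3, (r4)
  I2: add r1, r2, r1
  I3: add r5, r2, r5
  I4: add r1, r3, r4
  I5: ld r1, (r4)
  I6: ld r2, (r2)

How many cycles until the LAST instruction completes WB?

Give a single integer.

Answer: 11

Derivation:
I0 mul r5 <- r4,r1: IF@1 ID@2 stall=0 (-) EX@3 MEM@4 WB@5
I1 ld r3 <- r4: IF@2 ID@3 stall=0 (-) EX@4 MEM@5 WB@6
I2 add r1 <- r2,r1: IF@3 ID@4 stall=0 (-) EX@5 MEM@6 WB@7
I3 add r5 <- r2,r5: IF@4 ID@5 stall=0 (-) EX@6 MEM@7 WB@8
I4 add r1 <- r3,r4: IF@5 ID@6 stall=0 (-) EX@7 MEM@8 WB@9
I5 ld r1 <- r4: IF@6 ID@7 stall=0 (-) EX@8 MEM@9 WB@10
I6 ld r2 <- r2: IF@7 ID@8 stall=0 (-) EX@9 MEM@10 WB@11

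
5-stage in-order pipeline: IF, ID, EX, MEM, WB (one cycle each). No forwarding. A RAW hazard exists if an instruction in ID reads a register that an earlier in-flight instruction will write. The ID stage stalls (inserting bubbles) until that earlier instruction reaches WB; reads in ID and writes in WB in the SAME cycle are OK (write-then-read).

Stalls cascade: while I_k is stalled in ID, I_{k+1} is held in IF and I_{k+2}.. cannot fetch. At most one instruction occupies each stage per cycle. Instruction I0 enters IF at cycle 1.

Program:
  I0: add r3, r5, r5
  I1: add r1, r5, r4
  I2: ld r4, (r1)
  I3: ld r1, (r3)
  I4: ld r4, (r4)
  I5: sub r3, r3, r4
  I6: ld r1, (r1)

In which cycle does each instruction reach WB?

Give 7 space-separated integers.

Answer: 5 6 9 10 12 15 16

Derivation:
I0 add r3 <- r5,r5: IF@1 ID@2 stall=0 (-) EX@3 MEM@4 WB@5
I1 add r1 <- r5,r4: IF@2 ID@3 stall=0 (-) EX@4 MEM@5 WB@6
I2 ld r4 <- r1: IF@3 ID@4 stall=2 (RAW on I1.r1 (WB@6)) EX@7 MEM@8 WB@9
I3 ld r1 <- r3: IF@4 ID@7 stall=0 (-) EX@8 MEM@9 WB@10
I4 ld r4 <- r4: IF@7 ID@8 stall=1 (RAW on I2.r4 (WB@9)) EX@10 MEM@11 WB@12
I5 sub r3 <- r3,r4: IF@8 ID@10 stall=2 (RAW on I4.r4 (WB@12)) EX@13 MEM@14 WB@15
I6 ld r1 <- r1: IF@10 ID@13 stall=0 (-) EX@14 MEM@15 WB@16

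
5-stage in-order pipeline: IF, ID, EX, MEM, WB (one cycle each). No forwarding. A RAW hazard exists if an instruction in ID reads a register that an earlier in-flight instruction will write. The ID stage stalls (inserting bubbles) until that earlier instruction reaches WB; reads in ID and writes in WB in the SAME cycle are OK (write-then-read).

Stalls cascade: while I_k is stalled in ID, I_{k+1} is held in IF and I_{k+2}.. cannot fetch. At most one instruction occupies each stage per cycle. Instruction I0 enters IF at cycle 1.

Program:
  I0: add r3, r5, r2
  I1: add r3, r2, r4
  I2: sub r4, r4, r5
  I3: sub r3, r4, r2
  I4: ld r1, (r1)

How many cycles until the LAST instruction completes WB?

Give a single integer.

Answer: 11

Derivation:
I0 add r3 <- r5,r2: IF@1 ID@2 stall=0 (-) EX@3 MEM@4 WB@5
I1 add r3 <- r2,r4: IF@2 ID@3 stall=0 (-) EX@4 MEM@5 WB@6
I2 sub r4 <- r4,r5: IF@3 ID@4 stall=0 (-) EX@5 MEM@6 WB@7
I3 sub r3 <- r4,r2: IF@4 ID@5 stall=2 (RAW on I2.r4 (WB@7)) EX@8 MEM@9 WB@10
I4 ld r1 <- r1: IF@5 ID@8 stall=0 (-) EX@9 MEM@10 WB@11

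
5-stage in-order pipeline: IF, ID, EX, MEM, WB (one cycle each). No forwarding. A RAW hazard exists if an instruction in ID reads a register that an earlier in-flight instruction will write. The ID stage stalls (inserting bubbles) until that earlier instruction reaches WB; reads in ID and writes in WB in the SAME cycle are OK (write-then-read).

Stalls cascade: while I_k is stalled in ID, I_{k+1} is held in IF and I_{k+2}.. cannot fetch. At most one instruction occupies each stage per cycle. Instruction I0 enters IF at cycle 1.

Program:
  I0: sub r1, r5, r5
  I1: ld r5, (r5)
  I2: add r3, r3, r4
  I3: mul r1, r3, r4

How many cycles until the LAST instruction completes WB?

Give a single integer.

I0 sub r1 <- r5,r5: IF@1 ID@2 stall=0 (-) EX@3 MEM@4 WB@5
I1 ld r5 <- r5: IF@2 ID@3 stall=0 (-) EX@4 MEM@5 WB@6
I2 add r3 <- r3,r4: IF@3 ID@4 stall=0 (-) EX@5 MEM@6 WB@7
I3 mul r1 <- r3,r4: IF@4 ID@5 stall=2 (RAW on I2.r3 (WB@7)) EX@8 MEM@9 WB@10

Answer: 10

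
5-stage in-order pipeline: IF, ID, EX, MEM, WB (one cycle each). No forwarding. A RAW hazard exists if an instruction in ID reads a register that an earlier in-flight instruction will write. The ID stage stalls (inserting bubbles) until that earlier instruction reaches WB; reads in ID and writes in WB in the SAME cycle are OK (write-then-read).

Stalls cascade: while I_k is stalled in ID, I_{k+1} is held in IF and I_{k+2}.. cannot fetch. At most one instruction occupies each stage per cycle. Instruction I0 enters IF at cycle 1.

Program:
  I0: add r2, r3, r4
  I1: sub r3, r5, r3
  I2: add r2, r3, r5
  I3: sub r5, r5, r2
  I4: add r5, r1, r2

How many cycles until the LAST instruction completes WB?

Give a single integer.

Answer: 13

Derivation:
I0 add r2 <- r3,r4: IF@1 ID@2 stall=0 (-) EX@3 MEM@4 WB@5
I1 sub r3 <- r5,r3: IF@2 ID@3 stall=0 (-) EX@4 MEM@5 WB@6
I2 add r2 <- r3,r5: IF@3 ID@4 stall=2 (RAW on I1.r3 (WB@6)) EX@7 MEM@8 WB@9
I3 sub r5 <- r5,r2: IF@4 ID@7 stall=2 (RAW on I2.r2 (WB@9)) EX@10 MEM@11 WB@12
I4 add r5 <- r1,r2: IF@7 ID@10 stall=0 (-) EX@11 MEM@12 WB@13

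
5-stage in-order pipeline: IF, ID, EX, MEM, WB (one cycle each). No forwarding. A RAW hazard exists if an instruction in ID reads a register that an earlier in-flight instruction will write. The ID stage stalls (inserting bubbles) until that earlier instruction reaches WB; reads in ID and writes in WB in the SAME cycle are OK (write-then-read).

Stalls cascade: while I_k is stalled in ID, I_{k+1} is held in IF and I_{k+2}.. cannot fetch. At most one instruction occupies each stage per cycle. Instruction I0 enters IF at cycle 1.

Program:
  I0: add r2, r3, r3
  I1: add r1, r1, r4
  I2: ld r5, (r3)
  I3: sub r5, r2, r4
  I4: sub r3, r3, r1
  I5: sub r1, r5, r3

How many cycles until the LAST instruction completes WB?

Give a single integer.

I0 add r2 <- r3,r3: IF@1 ID@2 stall=0 (-) EX@3 MEM@4 WB@5
I1 add r1 <- r1,r4: IF@2 ID@3 stall=0 (-) EX@4 MEM@5 WB@6
I2 ld r5 <- r3: IF@3 ID@4 stall=0 (-) EX@5 MEM@6 WB@7
I3 sub r5 <- r2,r4: IF@4 ID@5 stall=0 (-) EX@6 MEM@7 WB@8
I4 sub r3 <- r3,r1: IF@5 ID@6 stall=0 (-) EX@7 MEM@8 WB@9
I5 sub r1 <- r5,r3: IF@6 ID@7 stall=2 (RAW on I4.r3 (WB@9)) EX@10 MEM@11 WB@12

Answer: 12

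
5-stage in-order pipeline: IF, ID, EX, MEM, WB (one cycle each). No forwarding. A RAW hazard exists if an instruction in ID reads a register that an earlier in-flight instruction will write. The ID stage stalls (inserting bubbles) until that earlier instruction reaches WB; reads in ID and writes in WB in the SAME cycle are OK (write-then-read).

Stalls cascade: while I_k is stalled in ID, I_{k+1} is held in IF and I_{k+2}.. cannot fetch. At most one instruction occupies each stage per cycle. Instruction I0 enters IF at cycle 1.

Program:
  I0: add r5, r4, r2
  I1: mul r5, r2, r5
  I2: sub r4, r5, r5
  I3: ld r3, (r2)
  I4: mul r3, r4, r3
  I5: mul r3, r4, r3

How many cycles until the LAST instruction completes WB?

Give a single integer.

I0 add r5 <- r4,r2: IF@1 ID@2 stall=0 (-) EX@3 MEM@4 WB@5
I1 mul r5 <- r2,r5: IF@2 ID@3 stall=2 (RAW on I0.r5 (WB@5)) EX@6 MEM@7 WB@8
I2 sub r4 <- r5,r5: IF@3 ID@6 stall=2 (RAW on I1.r5 (WB@8)) EX@9 MEM@10 WB@11
I3 ld r3 <- r2: IF@6 ID@9 stall=0 (-) EX@10 MEM@11 WB@12
I4 mul r3 <- r4,r3: IF@9 ID@10 stall=2 (RAW on I3.r3 (WB@12)) EX@13 MEM@14 WB@15
I5 mul r3 <- r4,r3: IF@10 ID@13 stall=2 (RAW on I4.r3 (WB@15)) EX@16 MEM@17 WB@18

Answer: 18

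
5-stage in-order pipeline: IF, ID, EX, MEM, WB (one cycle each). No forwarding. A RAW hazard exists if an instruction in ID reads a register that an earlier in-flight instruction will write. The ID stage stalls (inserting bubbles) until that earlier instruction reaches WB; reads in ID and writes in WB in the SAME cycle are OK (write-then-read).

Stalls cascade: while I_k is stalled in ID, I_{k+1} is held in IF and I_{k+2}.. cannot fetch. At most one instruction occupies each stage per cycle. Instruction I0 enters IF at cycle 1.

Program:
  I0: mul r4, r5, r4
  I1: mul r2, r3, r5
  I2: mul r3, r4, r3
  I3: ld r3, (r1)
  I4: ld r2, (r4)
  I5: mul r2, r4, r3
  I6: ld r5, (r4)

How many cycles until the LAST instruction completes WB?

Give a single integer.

I0 mul r4 <- r5,r4: IF@1 ID@2 stall=0 (-) EX@3 MEM@4 WB@5
I1 mul r2 <- r3,r5: IF@2 ID@3 stall=0 (-) EX@4 MEM@5 WB@6
I2 mul r3 <- r4,r3: IF@3 ID@4 stall=1 (RAW on I0.r4 (WB@5)) EX@6 MEM@7 WB@8
I3 ld r3 <- r1: IF@4 ID@6 stall=0 (-) EX@7 MEM@8 WB@9
I4 ld r2 <- r4: IF@6 ID@7 stall=0 (-) EX@8 MEM@9 WB@10
I5 mul r2 <- r4,r3: IF@7 ID@8 stall=1 (RAW on I3.r3 (WB@9)) EX@10 MEM@11 WB@12
I6 ld r5 <- r4: IF@8 ID@10 stall=0 (-) EX@11 MEM@12 WB@13

Answer: 13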